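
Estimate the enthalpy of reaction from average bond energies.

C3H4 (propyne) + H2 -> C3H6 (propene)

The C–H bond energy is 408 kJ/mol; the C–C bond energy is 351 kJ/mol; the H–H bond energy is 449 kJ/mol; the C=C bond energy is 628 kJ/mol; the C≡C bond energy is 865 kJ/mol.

ΔH ≈ −130 kJ

Bonds broken (reactants):
  C≡C: 1 × 865 = 865
  C–C: 1 × 351 = 351
  C–H: 4 × 408 = 1632
  H–H: 1 × 449 = 449
  Σ(broken) = 3297 kJ
Bonds formed (products):
  C–C: 1 × 351 = 351
  C–H: 6 × 408 = 2448
  C=C: 1 × 628 = 628
  Σ(formed) = 3427 kJ
ΔH = Σ(broken) − Σ(formed) = 3297 − 3427 = −130 kJ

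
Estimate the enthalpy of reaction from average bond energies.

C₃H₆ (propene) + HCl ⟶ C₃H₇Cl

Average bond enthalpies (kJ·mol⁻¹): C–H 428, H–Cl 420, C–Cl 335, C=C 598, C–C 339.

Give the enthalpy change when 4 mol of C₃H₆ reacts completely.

Bonds broken (reactants):
  C–C: 1 × 339 = 339
  C–H: 6 × 428 = 2568
  C=C: 1 × 598 = 598
  H–Cl: 1 × 420 = 420
  Σ(broken) = 3925 kJ
Bonds formed (products):
  C–C: 2 × 339 = 678
  C–Cl: 1 × 335 = 335
  C–H: 7 × 428 = 2996
  Σ(formed) = 4009 kJ
ΔH = Σ(broken) − Σ(formed) = 3925 − 4009 = −84 kJ
For 4× the reaction as written: 4 × (−84) = −336 kJ

ΔH = −336 kJ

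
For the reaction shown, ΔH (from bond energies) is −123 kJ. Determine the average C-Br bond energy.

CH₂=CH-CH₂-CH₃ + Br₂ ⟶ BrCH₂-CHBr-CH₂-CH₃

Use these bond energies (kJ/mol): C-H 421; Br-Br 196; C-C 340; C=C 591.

Let D be the C-Br bond energy.
Σ(broken) = 1×196 + 2×340 + 8×421 + 1×591 = 4835
Σ(formed) = 2×D + 3×340 + 8×421 = 4388 + 2D
ΔH = Σ(broken) − Σ(formed) = (4835) − (4388 + 2D) = +447 − 2D
Setting this equal to −123 kJ gives 2D = 570, so D = 285 kJ/mol.

D(C-Br) ≈ 285 kJ/mol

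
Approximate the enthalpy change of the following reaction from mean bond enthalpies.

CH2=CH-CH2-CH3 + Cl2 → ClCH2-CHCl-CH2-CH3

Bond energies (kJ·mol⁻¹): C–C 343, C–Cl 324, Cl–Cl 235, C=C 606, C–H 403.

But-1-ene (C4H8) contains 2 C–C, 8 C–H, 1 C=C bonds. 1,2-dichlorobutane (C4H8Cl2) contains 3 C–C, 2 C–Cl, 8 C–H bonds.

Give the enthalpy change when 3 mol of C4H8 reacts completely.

Bonds broken (reactants):
  C–C: 2 × 343 = 686
  C–H: 8 × 403 = 3224
  C=C: 1 × 606 = 606
  Cl–Cl: 1 × 235 = 235
  Σ(broken) = 4751 kJ
Bonds formed (products):
  C–C: 3 × 343 = 1029
  C–Cl: 2 × 324 = 648
  C–H: 8 × 403 = 3224
  Σ(formed) = 4901 kJ
ΔH = Σ(broken) − Σ(formed) = 4751 − 4901 = −150 kJ
For 3× the reaction as written: 3 × (−150) = −450 kJ

ΔH = −450 kJ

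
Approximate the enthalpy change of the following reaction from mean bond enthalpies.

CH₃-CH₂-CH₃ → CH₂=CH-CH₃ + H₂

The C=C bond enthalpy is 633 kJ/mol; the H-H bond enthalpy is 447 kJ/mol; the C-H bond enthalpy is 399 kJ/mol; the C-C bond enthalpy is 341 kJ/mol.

ΔH ≈ +59 kJ

Bonds broken (reactants):
  C-C: 2 × 341 = 682
  C-H: 8 × 399 = 3192
  Σ(broken) = 3874 kJ
Bonds formed (products):
  C-C: 1 × 341 = 341
  C-H: 6 × 399 = 2394
  C=C: 1 × 633 = 633
  H-H: 1 × 447 = 447
  Σ(formed) = 3815 kJ
ΔH = Σ(broken) − Σ(formed) = 3874 − 3815 = +59 kJ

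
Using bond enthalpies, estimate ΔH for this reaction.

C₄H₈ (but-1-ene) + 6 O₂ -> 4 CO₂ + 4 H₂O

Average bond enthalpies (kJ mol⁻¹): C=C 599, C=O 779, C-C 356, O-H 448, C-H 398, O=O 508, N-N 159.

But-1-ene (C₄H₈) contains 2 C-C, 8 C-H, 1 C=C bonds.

ΔH ≈ −2273 kJ

Bonds broken (reactants):
  C-C: 2 × 356 = 712
  C-H: 8 × 398 = 3184
  C=C: 1 × 599 = 599
  O=O: 6 × 508 = 3048
  Σ(broken) = 7543 kJ
Bonds formed (products):
  C=O: 8 × 779 = 6232
  O-H: 8 × 448 = 3584
  Σ(formed) = 9816 kJ
ΔH = Σ(broken) − Σ(formed) = 7543 − 9816 = −2273 kJ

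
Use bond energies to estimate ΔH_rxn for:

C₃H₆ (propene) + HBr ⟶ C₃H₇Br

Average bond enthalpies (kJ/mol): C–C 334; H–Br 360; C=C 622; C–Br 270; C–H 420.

ΔH ≈ −42 kJ

Bonds broken (reactants):
  C–C: 1 × 334 = 334
  C–H: 6 × 420 = 2520
  C=C: 1 × 622 = 622
  H–Br: 1 × 360 = 360
  Σ(broken) = 3836 kJ
Bonds formed (products):
  C–Br: 1 × 270 = 270
  C–C: 2 × 334 = 668
  C–H: 7 × 420 = 2940
  Σ(formed) = 3878 kJ
ΔH = Σ(broken) − Σ(formed) = 3836 − 3878 = −42 kJ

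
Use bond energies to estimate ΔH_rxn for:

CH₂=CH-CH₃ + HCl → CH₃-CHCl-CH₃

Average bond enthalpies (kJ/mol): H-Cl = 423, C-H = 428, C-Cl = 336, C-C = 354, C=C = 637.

Bonds broken (reactants):
  C-C: 1 × 354 = 354
  C-H: 6 × 428 = 2568
  C=C: 1 × 637 = 637
  H-Cl: 1 × 423 = 423
  Σ(broken) = 3982 kJ
Bonds formed (products):
  C-C: 2 × 354 = 708
  C-Cl: 1 × 336 = 336
  C-H: 7 × 428 = 2996
  Σ(formed) = 4040 kJ
ΔH = Σ(broken) − Σ(formed) = 3982 − 4040 = −58 kJ

ΔH ≈ −58 kJ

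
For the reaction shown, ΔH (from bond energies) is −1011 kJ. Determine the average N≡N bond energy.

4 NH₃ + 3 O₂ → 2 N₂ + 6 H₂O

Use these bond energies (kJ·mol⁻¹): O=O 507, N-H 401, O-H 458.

D(N≡N) ≈ 924 kJ/mol

Let D be the N≡N bond energy.
Σ(broken) = 12×401 + 3×507 = 6333
Σ(formed) = 2×D + 12×458 = 5496 + 2D
ΔH = Σ(broken) − Σ(formed) = (6333) − (5496 + 2D) = +837 − 2D
Setting this equal to −1011 kJ gives 2D = 1848, so D = 924 kJ/mol.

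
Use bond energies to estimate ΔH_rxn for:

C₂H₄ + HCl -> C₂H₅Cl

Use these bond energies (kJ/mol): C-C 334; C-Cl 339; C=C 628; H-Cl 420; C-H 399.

ΔH ≈ −24 kJ

Bonds broken (reactants):
  C-H: 4 × 399 = 1596
  C=C: 1 × 628 = 628
  H-Cl: 1 × 420 = 420
  Σ(broken) = 2644 kJ
Bonds formed (products):
  C-C: 1 × 334 = 334
  C-Cl: 1 × 339 = 339
  C-H: 5 × 399 = 1995
  Σ(formed) = 2668 kJ
ΔH = Σ(broken) − Σ(formed) = 2644 − 2668 = −24 kJ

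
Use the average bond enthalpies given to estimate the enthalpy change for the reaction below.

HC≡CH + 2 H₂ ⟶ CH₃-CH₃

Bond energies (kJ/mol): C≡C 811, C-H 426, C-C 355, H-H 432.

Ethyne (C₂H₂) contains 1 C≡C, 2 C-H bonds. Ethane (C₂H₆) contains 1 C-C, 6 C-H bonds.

ΔH ≈ −384 kJ

Bonds broken (reactants):
  C≡C: 1 × 811 = 811
  C-H: 2 × 426 = 852
  H-H: 2 × 432 = 864
  Σ(broken) = 2527 kJ
Bonds formed (products):
  C-C: 1 × 355 = 355
  C-H: 6 × 426 = 2556
  Σ(formed) = 2911 kJ
ΔH = Σ(broken) − Σ(formed) = 2527 − 2911 = −384 kJ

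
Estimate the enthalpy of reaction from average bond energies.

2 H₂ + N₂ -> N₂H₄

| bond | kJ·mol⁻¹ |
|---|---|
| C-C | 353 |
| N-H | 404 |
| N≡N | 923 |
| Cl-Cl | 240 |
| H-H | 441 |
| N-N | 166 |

ΔH ≈ +23 kJ

Bonds broken (reactants):
  H-H: 2 × 441 = 882
  N≡N: 1 × 923 = 923
  Σ(broken) = 1805 kJ
Bonds formed (products):
  N-H: 4 × 404 = 1616
  N-N: 1 × 166 = 166
  Σ(formed) = 1782 kJ
ΔH = Σ(broken) − Σ(formed) = 1805 − 1782 = +23 kJ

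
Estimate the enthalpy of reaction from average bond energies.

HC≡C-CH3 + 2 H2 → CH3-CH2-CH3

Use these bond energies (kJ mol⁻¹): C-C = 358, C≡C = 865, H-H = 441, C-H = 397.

Bonds broken (reactants):
  C≡C: 1 × 865 = 865
  C-C: 1 × 358 = 358
  C-H: 4 × 397 = 1588
  H-H: 2 × 441 = 882
  Σ(broken) = 3693 kJ
Bonds formed (products):
  C-C: 2 × 358 = 716
  C-H: 8 × 397 = 3176
  Σ(formed) = 3892 kJ
ΔH = Σ(broken) − Σ(formed) = 3693 − 3892 = −199 kJ

ΔH ≈ −199 kJ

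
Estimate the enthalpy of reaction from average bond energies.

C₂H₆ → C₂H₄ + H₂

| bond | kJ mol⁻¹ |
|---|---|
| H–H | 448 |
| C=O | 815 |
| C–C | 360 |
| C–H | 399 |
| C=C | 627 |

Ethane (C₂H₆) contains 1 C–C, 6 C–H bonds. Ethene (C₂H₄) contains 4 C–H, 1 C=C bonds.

Bonds broken (reactants):
  C–C: 1 × 360 = 360
  C–H: 6 × 399 = 2394
  Σ(broken) = 2754 kJ
Bonds formed (products):
  C–H: 4 × 399 = 1596
  C=C: 1 × 627 = 627
  H–H: 1 × 448 = 448
  Σ(formed) = 2671 kJ
ΔH = Σ(broken) − Σ(formed) = 2754 − 2671 = +83 kJ

ΔH ≈ +83 kJ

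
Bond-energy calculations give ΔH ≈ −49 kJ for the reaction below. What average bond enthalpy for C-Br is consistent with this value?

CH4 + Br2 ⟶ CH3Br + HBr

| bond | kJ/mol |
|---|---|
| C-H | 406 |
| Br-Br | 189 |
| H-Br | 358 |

D(C-Br) ≈ 286 kJ/mol

Let D be the C-Br bond energy.
Σ(broken) = 1×189 + 4×406 = 1813
Σ(formed) = 1×D + 3×406 + 1×358 = 1576 + D
ΔH = Σ(broken) − Σ(formed) = (1813) − (1576 + D) = +237 − D
Setting this equal to −49 kJ gives D = 286 kJ/mol.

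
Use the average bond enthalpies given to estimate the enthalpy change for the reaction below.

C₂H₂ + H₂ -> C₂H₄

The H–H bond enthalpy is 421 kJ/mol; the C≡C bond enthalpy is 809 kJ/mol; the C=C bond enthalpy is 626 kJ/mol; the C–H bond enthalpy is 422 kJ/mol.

ΔH ≈ −240 kJ

Bonds broken (reactants):
  C≡C: 1 × 809 = 809
  C–H: 2 × 422 = 844
  H–H: 1 × 421 = 421
  Σ(broken) = 2074 kJ
Bonds formed (products):
  C–H: 4 × 422 = 1688
  C=C: 1 × 626 = 626
  Σ(formed) = 2314 kJ
ΔH = Σ(broken) − Σ(formed) = 2074 − 2314 = −240 kJ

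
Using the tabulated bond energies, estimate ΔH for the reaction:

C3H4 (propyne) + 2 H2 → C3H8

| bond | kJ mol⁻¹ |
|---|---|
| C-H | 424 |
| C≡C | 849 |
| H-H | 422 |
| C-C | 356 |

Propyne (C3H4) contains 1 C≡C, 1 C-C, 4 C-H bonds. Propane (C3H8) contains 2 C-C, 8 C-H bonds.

ΔH ≈ −359 kJ

Bonds broken (reactants):
  C≡C: 1 × 849 = 849
  C-C: 1 × 356 = 356
  C-H: 4 × 424 = 1696
  H-H: 2 × 422 = 844
  Σ(broken) = 3745 kJ
Bonds formed (products):
  C-C: 2 × 356 = 712
  C-H: 8 × 424 = 3392
  Σ(formed) = 4104 kJ
ΔH = Σ(broken) − Σ(formed) = 3745 − 4104 = −359 kJ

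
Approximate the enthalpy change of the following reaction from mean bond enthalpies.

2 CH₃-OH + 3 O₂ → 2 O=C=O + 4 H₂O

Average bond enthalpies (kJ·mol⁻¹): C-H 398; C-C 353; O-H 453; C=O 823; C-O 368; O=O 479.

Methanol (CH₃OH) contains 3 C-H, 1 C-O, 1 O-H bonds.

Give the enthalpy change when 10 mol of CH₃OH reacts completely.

Bonds broken (reactants):
  C-H: 6 × 398 = 2388
  C-O: 2 × 368 = 736
  O-H: 2 × 453 = 906
  O=O: 3 × 479 = 1437
  Σ(broken) = 5467 kJ
Bonds formed (products):
  C=O: 4 × 823 = 3292
  O-H: 8 × 453 = 3624
  Σ(formed) = 6916 kJ
ΔH = Σ(broken) − Σ(formed) = 5467 − 6916 = −1449 kJ
For 5× the reaction as written: 5 × (−1449) = −7245 kJ

ΔH = −7245 kJ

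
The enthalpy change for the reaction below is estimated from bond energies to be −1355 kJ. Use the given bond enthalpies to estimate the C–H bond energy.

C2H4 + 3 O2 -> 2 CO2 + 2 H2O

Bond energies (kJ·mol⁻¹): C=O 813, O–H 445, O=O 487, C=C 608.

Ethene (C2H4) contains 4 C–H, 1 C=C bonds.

Let D be the C–H bond energy.
Σ(broken) = 4×D + 1×608 + 3×487 = 2069 + 4D
Σ(formed) = 4×813 + 4×445 = 5032
ΔH = Σ(broken) − Σ(formed) = (2069 + 4D) − (5032) = −2963 + 4D
Setting this equal to −1355 kJ gives 4D = 1608, so D = 402 kJ/mol.

D(C–H) ≈ 402 kJ/mol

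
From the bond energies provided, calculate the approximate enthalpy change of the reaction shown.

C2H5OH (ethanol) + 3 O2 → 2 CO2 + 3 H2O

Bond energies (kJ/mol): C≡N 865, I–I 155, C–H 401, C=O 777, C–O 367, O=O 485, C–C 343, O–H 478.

ΔH ≈ −1328 kJ

Bonds broken (reactants):
  C–C: 1 × 343 = 343
  C–H: 5 × 401 = 2005
  C–O: 1 × 367 = 367
  O–H: 1 × 478 = 478
  O=O: 3 × 485 = 1455
  Σ(broken) = 4648 kJ
Bonds formed (products):
  C=O: 4 × 777 = 3108
  O–H: 6 × 478 = 2868
  Σ(formed) = 5976 kJ
ΔH = Σ(broken) − Σ(formed) = 4648 − 5976 = −1328 kJ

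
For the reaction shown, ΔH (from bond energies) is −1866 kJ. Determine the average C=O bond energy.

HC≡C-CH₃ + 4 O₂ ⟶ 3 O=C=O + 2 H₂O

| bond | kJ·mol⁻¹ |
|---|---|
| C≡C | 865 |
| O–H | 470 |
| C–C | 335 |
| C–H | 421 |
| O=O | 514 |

D(C=O) ≈ 821 kJ/mol

Let D be the C=O bond energy.
Σ(broken) = 1×865 + 1×335 + 4×421 + 4×514 = 4940
Σ(formed) = 6×D + 4×470 = 1880 + 6D
ΔH = Σ(broken) − Σ(formed) = (4940) − (1880 + 6D) = +3060 − 6D
Setting this equal to −1866 kJ gives 6D = 4926, so D = 821 kJ/mol.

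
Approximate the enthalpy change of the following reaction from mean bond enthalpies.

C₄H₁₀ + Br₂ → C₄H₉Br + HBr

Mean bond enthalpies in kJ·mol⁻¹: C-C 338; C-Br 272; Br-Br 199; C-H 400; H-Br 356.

Bonds broken (reactants):
  Br-Br: 1 × 199 = 199
  C-C: 3 × 338 = 1014
  C-H: 10 × 400 = 4000
  Σ(broken) = 5213 kJ
Bonds formed (products):
  C-Br: 1 × 272 = 272
  C-C: 3 × 338 = 1014
  C-H: 9 × 400 = 3600
  H-Br: 1 × 356 = 356
  Σ(formed) = 5242 kJ
ΔH = Σ(broken) − Σ(formed) = 5213 − 5242 = −29 kJ

ΔH ≈ −29 kJ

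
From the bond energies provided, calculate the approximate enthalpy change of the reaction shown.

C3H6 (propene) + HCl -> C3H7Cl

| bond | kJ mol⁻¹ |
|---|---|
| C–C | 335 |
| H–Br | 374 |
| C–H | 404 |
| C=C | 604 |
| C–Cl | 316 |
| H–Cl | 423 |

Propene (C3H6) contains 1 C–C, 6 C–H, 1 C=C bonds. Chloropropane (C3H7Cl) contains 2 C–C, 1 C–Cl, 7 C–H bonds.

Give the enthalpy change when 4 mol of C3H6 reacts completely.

Bonds broken (reactants):
  C–C: 1 × 335 = 335
  C–H: 6 × 404 = 2424
  C=C: 1 × 604 = 604
  H–Cl: 1 × 423 = 423
  Σ(broken) = 3786 kJ
Bonds formed (products):
  C–C: 2 × 335 = 670
  C–Cl: 1 × 316 = 316
  C–H: 7 × 404 = 2828
  Σ(formed) = 3814 kJ
ΔH = Σ(broken) − Σ(formed) = 3786 − 3814 = −28 kJ
For 4× the reaction as written: 4 × (−28) = −112 kJ

ΔH = −112 kJ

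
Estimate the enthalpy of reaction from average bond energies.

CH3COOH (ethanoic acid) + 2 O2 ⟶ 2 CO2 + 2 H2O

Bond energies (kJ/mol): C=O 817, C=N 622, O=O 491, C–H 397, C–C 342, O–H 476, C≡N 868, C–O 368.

ΔH ≈ −996 kJ

Bonds broken (reactants):
  C–C: 1 × 342 = 342
  C–H: 3 × 397 = 1191
  C–O: 1 × 368 = 368
  C=O: 1 × 817 = 817
  O–H: 1 × 476 = 476
  O=O: 2 × 491 = 982
  Σ(broken) = 4176 kJ
Bonds formed (products):
  C=O: 4 × 817 = 3268
  O–H: 4 × 476 = 1904
  Σ(formed) = 5172 kJ
ΔH = Σ(broken) − Σ(formed) = 4176 − 5172 = −996 kJ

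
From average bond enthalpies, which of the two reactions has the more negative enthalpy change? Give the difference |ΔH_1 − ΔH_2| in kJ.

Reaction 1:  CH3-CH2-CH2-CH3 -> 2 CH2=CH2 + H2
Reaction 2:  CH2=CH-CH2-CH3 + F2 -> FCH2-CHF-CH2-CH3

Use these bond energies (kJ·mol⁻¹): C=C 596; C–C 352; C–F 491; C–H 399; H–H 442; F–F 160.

Reaction 1:
  Bonds broken (reactants):
    C–C: 3 × 352 = 1056
    C–H: 10 × 399 = 3990
    Σ(broken) = 5046 kJ
  Bonds formed (products):
    C–H: 8 × 399 = 3192
    C=C: 2 × 596 = 1192
    H–H: 1 × 442 = 442
    Σ(formed) = 4826 kJ
  ΔH_1 = 5046 − 4826 = +220 kJ
Reaction 2:
  Bonds broken (reactants):
    C–C: 2 × 352 = 704
    C–H: 8 × 399 = 3192
    C=C: 1 × 596 = 596
    F–F: 1 × 160 = 160
    Σ(broken) = 4652 kJ
  Bonds formed (products):
    C–C: 3 × 352 = 1056
    C–F: 2 × 491 = 982
    C–H: 8 × 399 = 3192
    Σ(formed) = 5230 kJ
  ΔH_2 = 4652 − 5230 = −578 kJ
ΔH_1 − ΔH_2 = +798 kJ, so reaction 2 has the more negative ΔH; |ΔH_1 − ΔH_2| = 798 kJ.

Reaction 2, by 798 kJ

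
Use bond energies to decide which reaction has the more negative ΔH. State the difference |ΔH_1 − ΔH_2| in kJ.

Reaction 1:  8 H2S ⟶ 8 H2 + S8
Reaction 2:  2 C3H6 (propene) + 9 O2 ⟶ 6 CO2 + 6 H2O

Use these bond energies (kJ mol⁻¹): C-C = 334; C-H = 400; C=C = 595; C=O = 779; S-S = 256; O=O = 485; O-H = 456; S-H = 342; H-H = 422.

Reaction 1:
  Bonds broken (reactants):
    S-H: 16 × 342 = 5472
    Σ(broken) = 5472 kJ
  Bonds formed (products):
    H-H: 8 × 422 = 3376
    S-S: 8 × 256 = 2048
    Σ(formed) = 5424 kJ
  ΔH_1 = 5472 − 5424 = +48 kJ
Reaction 2:
  Bonds broken (reactants):
    C-C: 2 × 334 = 668
    C-H: 12 × 400 = 4800
    C=C: 2 × 595 = 1190
    O=O: 9 × 485 = 4365
    Σ(broken) = 11023 kJ
  Bonds formed (products):
    C=O: 12 × 779 = 9348
    O-H: 12 × 456 = 5472
    Σ(formed) = 14820 kJ
  ΔH_2 = 11023 − 14820 = −3797 kJ
ΔH_1 − ΔH_2 = +3845 kJ, so reaction 2 has the more negative ΔH; |ΔH_1 − ΔH_2| = 3845 kJ.

Reaction 2, by 3845 kJ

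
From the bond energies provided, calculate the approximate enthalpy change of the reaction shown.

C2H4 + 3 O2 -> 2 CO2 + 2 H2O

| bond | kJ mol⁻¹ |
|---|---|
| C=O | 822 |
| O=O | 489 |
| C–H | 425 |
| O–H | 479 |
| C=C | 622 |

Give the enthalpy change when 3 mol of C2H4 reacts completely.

ΔH = −4245 kJ

Bonds broken (reactants):
  C–H: 4 × 425 = 1700
  C=C: 1 × 622 = 622
  O=O: 3 × 489 = 1467
  Σ(broken) = 3789 kJ
Bonds formed (products):
  C=O: 4 × 822 = 3288
  O–H: 4 × 479 = 1916
  Σ(formed) = 5204 kJ
ΔH = Σ(broken) − Σ(formed) = 3789 − 5204 = −1415 kJ
For 3× the reaction as written: 3 × (−1415) = −4245 kJ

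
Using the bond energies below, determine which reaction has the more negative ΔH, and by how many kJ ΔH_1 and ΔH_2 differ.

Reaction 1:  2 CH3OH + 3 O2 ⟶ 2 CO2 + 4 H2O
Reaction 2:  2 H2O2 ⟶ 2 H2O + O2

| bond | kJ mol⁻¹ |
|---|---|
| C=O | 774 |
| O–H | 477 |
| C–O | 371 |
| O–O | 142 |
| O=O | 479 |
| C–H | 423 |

Reaction 1:
  Bonds broken (reactants):
    C–H: 6 × 423 = 2538
    C–O: 2 × 371 = 742
    O–H: 2 × 477 = 954
    O=O: 3 × 479 = 1437
    Σ(broken) = 5671 kJ
  Bonds formed (products):
    C=O: 4 × 774 = 3096
    O–H: 8 × 477 = 3816
    Σ(formed) = 6912 kJ
  ΔH_1 = 5671 − 6912 = −1241 kJ
Reaction 2:
  Bonds broken (reactants):
    O–H: 4 × 477 = 1908
    O–O: 2 × 142 = 284
    Σ(broken) = 2192 kJ
  Bonds formed (products):
    O–H: 4 × 477 = 1908
    O=O: 1 × 479 = 479
    Σ(formed) = 2387 kJ
  ΔH_2 = 2192 − 2387 = −195 kJ
ΔH_1 − ΔH_2 = −1046 kJ, so reaction 1 has the more negative ΔH; |ΔH_1 − ΔH_2| = 1046 kJ.

Reaction 1, by 1046 kJ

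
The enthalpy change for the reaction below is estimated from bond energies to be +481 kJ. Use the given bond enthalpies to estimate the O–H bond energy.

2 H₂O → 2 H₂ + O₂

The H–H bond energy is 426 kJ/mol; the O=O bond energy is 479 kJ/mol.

D(O–H) ≈ 453 kJ/mol

Let D be the O–H bond energy.
Σ(broken) = 4×D = 4D
Σ(formed) = 2×426 + 1×479 = 1331
ΔH = Σ(broken) − Σ(formed) = (4D) − (1331) = −1331 + 4D
Setting this equal to +481 kJ gives 4D = 1812, so D = 453 kJ/mol.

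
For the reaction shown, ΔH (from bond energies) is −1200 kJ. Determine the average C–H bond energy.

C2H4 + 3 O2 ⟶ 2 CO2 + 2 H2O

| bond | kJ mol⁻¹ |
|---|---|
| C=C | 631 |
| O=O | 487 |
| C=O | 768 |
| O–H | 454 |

Let D be the C–H bond energy.
Σ(broken) = 4×D + 1×631 + 3×487 = 2092 + 4D
Σ(formed) = 4×768 + 4×454 = 4888
ΔH = Σ(broken) − Σ(formed) = (2092 + 4D) − (4888) = −2796 + 4D
Setting this equal to −1200 kJ gives 4D = 1596, so D = 399 kJ/mol.

D(C–H) ≈ 399 kJ/mol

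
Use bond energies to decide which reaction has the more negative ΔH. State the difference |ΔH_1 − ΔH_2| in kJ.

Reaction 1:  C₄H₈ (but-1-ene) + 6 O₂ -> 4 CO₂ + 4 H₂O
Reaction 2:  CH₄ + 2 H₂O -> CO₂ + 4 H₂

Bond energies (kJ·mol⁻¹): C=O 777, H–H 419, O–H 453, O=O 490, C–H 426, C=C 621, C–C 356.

Reaction 1:
  Bonds broken (reactants):
    C–C: 2 × 356 = 712
    C–H: 8 × 426 = 3408
    C=C: 1 × 621 = 621
    O=O: 6 × 490 = 2940
    Σ(broken) = 7681 kJ
  Bonds formed (products):
    C=O: 8 × 777 = 6216
    O–H: 8 × 453 = 3624
    Σ(formed) = 9840 kJ
  ΔH_1 = 7681 − 9840 = −2159 kJ
Reaction 2:
  Bonds broken (reactants):
    C–H: 4 × 426 = 1704
    O–H: 4 × 453 = 1812
    Σ(broken) = 3516 kJ
  Bonds formed (products):
    C=O: 2 × 777 = 1554
    H–H: 4 × 419 = 1676
    Σ(formed) = 3230 kJ
  ΔH_2 = 3516 − 3230 = +286 kJ
ΔH_1 − ΔH_2 = −2445 kJ, so reaction 1 has the more negative ΔH; |ΔH_1 − ΔH_2| = 2445 kJ.

Reaction 1, by 2445 kJ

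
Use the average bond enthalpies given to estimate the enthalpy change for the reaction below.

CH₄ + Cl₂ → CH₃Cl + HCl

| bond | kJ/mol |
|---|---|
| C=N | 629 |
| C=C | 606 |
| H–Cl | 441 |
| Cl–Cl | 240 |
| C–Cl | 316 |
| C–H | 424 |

Bonds broken (reactants):
  C–H: 4 × 424 = 1696
  Cl–Cl: 1 × 240 = 240
  Σ(broken) = 1936 kJ
Bonds formed (products):
  C–Cl: 1 × 316 = 316
  C–H: 3 × 424 = 1272
  H–Cl: 1 × 441 = 441
  Σ(formed) = 2029 kJ
ΔH = Σ(broken) − Σ(formed) = 1936 − 2029 = −93 kJ

ΔH ≈ −93 kJ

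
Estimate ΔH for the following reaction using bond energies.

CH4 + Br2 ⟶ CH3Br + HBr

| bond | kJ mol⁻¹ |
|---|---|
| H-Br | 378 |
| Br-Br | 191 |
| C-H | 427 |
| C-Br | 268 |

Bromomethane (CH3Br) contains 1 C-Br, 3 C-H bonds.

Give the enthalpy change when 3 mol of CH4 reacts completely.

Bonds broken (reactants):
  Br-Br: 1 × 191 = 191
  C-H: 4 × 427 = 1708
  Σ(broken) = 1899 kJ
Bonds formed (products):
  C-Br: 1 × 268 = 268
  C-H: 3 × 427 = 1281
  H-Br: 1 × 378 = 378
  Σ(formed) = 1927 kJ
ΔH = Σ(broken) − Σ(formed) = 1899 − 1927 = −28 kJ
For 3× the reaction as written: 3 × (−28) = −84 kJ

ΔH = −84 kJ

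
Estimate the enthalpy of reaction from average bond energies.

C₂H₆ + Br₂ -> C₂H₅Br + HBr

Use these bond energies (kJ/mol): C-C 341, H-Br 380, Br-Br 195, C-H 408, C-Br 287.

Bonds broken (reactants):
  Br-Br: 1 × 195 = 195
  C-C: 1 × 341 = 341
  C-H: 6 × 408 = 2448
  Σ(broken) = 2984 kJ
Bonds formed (products):
  C-Br: 1 × 287 = 287
  C-C: 1 × 341 = 341
  C-H: 5 × 408 = 2040
  H-Br: 1 × 380 = 380
  Σ(formed) = 3048 kJ
ΔH = Σ(broken) − Σ(formed) = 2984 − 3048 = −64 kJ

ΔH ≈ −64 kJ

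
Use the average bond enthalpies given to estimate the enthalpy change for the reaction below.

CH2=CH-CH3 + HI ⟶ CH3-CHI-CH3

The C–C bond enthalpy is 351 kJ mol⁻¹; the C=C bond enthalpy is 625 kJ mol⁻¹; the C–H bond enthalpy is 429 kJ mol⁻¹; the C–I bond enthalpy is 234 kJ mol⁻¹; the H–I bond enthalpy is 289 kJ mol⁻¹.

ΔH ≈ −100 kJ

Bonds broken (reactants):
  C–C: 1 × 351 = 351
  C–H: 6 × 429 = 2574
  C=C: 1 × 625 = 625
  H–I: 1 × 289 = 289
  Σ(broken) = 3839 kJ
Bonds formed (products):
  C–C: 2 × 351 = 702
  C–H: 7 × 429 = 3003
  C–I: 1 × 234 = 234
  Σ(formed) = 3939 kJ
ΔH = Σ(broken) − Σ(formed) = 3839 − 3939 = −100 kJ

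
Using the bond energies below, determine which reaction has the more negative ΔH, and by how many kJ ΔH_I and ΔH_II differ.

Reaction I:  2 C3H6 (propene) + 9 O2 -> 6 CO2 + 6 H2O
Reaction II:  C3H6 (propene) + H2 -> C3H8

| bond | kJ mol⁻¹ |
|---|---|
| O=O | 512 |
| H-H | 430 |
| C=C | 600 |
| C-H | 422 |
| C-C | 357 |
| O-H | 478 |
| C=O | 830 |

Reaction I:
  Bonds broken (reactants):
    C-C: 2 × 357 = 714
    C-H: 12 × 422 = 5064
    C=C: 2 × 600 = 1200
    O=O: 9 × 512 = 4608
    Σ(broken) = 11586 kJ
  Bonds formed (products):
    C=O: 12 × 830 = 9960
    O-H: 12 × 478 = 5736
    Σ(formed) = 15696 kJ
  ΔH_I = 11586 − 15696 = −4110 kJ
Reaction II:
  Bonds broken (reactants):
    C-C: 1 × 357 = 357
    C-H: 6 × 422 = 2532
    C=C: 1 × 600 = 600
    H-H: 1 × 430 = 430
    Σ(broken) = 3919 kJ
  Bonds formed (products):
    C-C: 2 × 357 = 714
    C-H: 8 × 422 = 3376
    Σ(formed) = 4090 kJ
  ΔH_II = 3919 − 4090 = −171 kJ
ΔH_I − ΔH_II = −3939 kJ, so reaction I has the more negative ΔH; |ΔH_I − ΔH_II| = 3939 kJ.

Reaction I, by 3939 kJ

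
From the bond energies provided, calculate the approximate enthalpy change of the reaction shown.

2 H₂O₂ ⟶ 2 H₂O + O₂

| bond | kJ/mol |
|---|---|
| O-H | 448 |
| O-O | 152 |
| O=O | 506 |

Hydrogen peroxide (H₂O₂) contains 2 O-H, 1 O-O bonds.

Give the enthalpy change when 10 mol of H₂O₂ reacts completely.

Bonds broken (reactants):
  O-H: 4 × 448 = 1792
  O-O: 2 × 152 = 304
  Σ(broken) = 2096 kJ
Bonds formed (products):
  O-H: 4 × 448 = 1792
  O=O: 1 × 506 = 506
  Σ(formed) = 2298 kJ
ΔH = Σ(broken) − Σ(formed) = 2096 − 2298 = −202 kJ
For 5× the reaction as written: 5 × (−202) = −1010 kJ

ΔH = −1010 kJ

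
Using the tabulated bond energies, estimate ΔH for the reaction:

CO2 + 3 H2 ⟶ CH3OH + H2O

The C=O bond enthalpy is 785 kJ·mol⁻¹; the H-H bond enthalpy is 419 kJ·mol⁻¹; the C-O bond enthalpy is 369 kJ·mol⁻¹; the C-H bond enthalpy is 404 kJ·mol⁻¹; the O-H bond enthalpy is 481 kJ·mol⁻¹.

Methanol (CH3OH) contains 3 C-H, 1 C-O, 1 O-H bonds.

ΔH ≈ −197 kJ

Bonds broken (reactants):
  C=O: 2 × 785 = 1570
  H-H: 3 × 419 = 1257
  Σ(broken) = 2827 kJ
Bonds formed (products):
  C-H: 3 × 404 = 1212
  C-O: 1 × 369 = 369
  O-H: 3 × 481 = 1443
  Σ(formed) = 3024 kJ
ΔH = Σ(broken) − Σ(formed) = 2827 − 3024 = −197 kJ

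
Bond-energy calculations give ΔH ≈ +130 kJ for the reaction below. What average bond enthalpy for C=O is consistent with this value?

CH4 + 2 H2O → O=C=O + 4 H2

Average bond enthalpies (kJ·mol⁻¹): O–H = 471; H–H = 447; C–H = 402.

Let D be the C=O bond energy.
Σ(broken) = 4×402 + 4×471 = 3492
Σ(formed) = 2×D + 4×447 = 1788 + 2D
ΔH = Σ(broken) − Σ(formed) = (3492) − (1788 + 2D) = +1704 − 2D
Setting this equal to +130 kJ gives 2D = 1574, so D = 787 kJ/mol.

D(C=O) ≈ 787 kJ/mol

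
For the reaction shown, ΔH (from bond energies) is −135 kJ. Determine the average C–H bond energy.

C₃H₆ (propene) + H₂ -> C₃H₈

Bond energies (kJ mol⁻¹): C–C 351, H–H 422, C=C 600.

Let D be the C–H bond energy.
Σ(broken) = 1×351 + 6×D + 1×600 + 1×422 = 1373 + 6D
Σ(formed) = 2×351 + 8×D = 702 + 8D
ΔH = Σ(broken) − Σ(formed) = (1373 + 6D) − (702 + 8D) = +671 − 2D
Setting this equal to −135 kJ gives 2D = 806, so D = 403 kJ/mol.

D(C–H) ≈ 403 kJ/mol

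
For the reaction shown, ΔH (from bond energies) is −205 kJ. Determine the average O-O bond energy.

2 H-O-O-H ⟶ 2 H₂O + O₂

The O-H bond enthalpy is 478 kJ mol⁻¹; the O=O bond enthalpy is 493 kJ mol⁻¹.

Let D be the O-O bond energy.
Σ(broken) = 4×478 + 2×D = 1912 + 2D
Σ(formed) = 4×478 + 1×493 = 2405
ΔH = Σ(broken) − Σ(formed) = (1912 + 2D) − (2405) = −493 + 2D
Setting this equal to −205 kJ gives 2D = 288, so D = 144 kJ/mol.

D(O-O) ≈ 144 kJ/mol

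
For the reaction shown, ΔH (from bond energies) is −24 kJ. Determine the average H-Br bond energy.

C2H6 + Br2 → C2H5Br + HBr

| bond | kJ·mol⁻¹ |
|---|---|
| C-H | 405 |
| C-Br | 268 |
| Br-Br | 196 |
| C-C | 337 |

Let D be the H-Br bond energy.
Σ(broken) = 1×196 + 1×337 + 6×405 = 2963
Σ(formed) = 1×268 + 1×337 + 5×405 + 1×D = 2630 + D
ΔH = Σ(broken) − Σ(formed) = (2963) − (2630 + D) = +333 − D
Setting this equal to −24 kJ gives D = 357 kJ/mol.

D(H-Br) ≈ 357 kJ/mol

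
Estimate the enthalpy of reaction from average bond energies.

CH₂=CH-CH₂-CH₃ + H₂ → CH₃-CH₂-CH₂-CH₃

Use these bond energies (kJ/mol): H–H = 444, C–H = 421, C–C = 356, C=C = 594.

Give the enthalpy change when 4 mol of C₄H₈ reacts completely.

Bonds broken (reactants):
  C–C: 2 × 356 = 712
  C–H: 8 × 421 = 3368
  C=C: 1 × 594 = 594
  H–H: 1 × 444 = 444
  Σ(broken) = 5118 kJ
Bonds formed (products):
  C–C: 3 × 356 = 1068
  C–H: 10 × 421 = 4210
  Σ(formed) = 5278 kJ
ΔH = Σ(broken) − Σ(formed) = 5118 − 5278 = −160 kJ
For 4× the reaction as written: 4 × (−160) = −640 kJ

ΔH = −640 kJ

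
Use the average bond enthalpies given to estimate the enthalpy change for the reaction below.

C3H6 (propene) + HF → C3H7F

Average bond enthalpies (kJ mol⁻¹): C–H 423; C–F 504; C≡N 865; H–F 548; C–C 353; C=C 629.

ΔH ≈ −103 kJ

Bonds broken (reactants):
  C–C: 1 × 353 = 353
  C–H: 6 × 423 = 2538
  C=C: 1 × 629 = 629
  H–F: 1 × 548 = 548
  Σ(broken) = 4068 kJ
Bonds formed (products):
  C–C: 2 × 353 = 706
  C–F: 1 × 504 = 504
  C–H: 7 × 423 = 2961
  Σ(formed) = 4171 kJ
ΔH = Σ(broken) − Σ(formed) = 4068 − 4171 = −103 kJ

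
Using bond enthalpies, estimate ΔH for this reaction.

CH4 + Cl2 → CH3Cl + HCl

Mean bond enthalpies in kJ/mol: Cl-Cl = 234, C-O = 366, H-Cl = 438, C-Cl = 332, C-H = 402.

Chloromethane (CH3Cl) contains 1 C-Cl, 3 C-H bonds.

Bonds broken (reactants):
  C-H: 4 × 402 = 1608
  Cl-Cl: 1 × 234 = 234
  Σ(broken) = 1842 kJ
Bonds formed (products):
  C-Cl: 1 × 332 = 332
  C-H: 3 × 402 = 1206
  H-Cl: 1 × 438 = 438
  Σ(formed) = 1976 kJ
ΔH = Σ(broken) − Σ(formed) = 1842 − 1976 = −134 kJ

ΔH ≈ −134 kJ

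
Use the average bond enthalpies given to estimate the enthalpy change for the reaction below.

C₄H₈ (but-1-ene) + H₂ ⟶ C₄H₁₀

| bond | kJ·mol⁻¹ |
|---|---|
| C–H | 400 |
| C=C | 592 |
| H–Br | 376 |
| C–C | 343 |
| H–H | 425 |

ΔH ≈ −126 kJ

Bonds broken (reactants):
  C–C: 2 × 343 = 686
  C–H: 8 × 400 = 3200
  C=C: 1 × 592 = 592
  H–H: 1 × 425 = 425
  Σ(broken) = 4903 kJ
Bonds formed (products):
  C–C: 3 × 343 = 1029
  C–H: 10 × 400 = 4000
  Σ(formed) = 5029 kJ
ΔH = Σ(broken) − Σ(formed) = 4903 − 5029 = −126 kJ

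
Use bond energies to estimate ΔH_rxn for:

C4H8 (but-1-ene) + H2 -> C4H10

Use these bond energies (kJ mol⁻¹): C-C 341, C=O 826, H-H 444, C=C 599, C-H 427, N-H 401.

ΔH ≈ −152 kJ

Bonds broken (reactants):
  C-C: 2 × 341 = 682
  C-H: 8 × 427 = 3416
  C=C: 1 × 599 = 599
  H-H: 1 × 444 = 444
  Σ(broken) = 5141 kJ
Bonds formed (products):
  C-C: 3 × 341 = 1023
  C-H: 10 × 427 = 4270
  Σ(formed) = 5293 kJ
ΔH = Σ(broken) − Σ(formed) = 5141 − 5293 = −152 kJ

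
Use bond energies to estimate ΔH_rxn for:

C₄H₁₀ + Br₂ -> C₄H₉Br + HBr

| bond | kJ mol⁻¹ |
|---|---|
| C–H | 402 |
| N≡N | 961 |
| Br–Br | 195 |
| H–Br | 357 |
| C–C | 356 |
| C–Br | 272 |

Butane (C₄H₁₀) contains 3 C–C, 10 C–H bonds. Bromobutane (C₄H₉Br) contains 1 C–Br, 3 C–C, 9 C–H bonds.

ΔH ≈ −32 kJ

Bonds broken (reactants):
  Br–Br: 1 × 195 = 195
  C–C: 3 × 356 = 1068
  C–H: 10 × 402 = 4020
  Σ(broken) = 5283 kJ
Bonds formed (products):
  C–Br: 1 × 272 = 272
  C–C: 3 × 356 = 1068
  C–H: 9 × 402 = 3618
  H–Br: 1 × 357 = 357
  Σ(formed) = 5315 kJ
ΔH = Σ(broken) − Σ(formed) = 5283 − 5315 = −32 kJ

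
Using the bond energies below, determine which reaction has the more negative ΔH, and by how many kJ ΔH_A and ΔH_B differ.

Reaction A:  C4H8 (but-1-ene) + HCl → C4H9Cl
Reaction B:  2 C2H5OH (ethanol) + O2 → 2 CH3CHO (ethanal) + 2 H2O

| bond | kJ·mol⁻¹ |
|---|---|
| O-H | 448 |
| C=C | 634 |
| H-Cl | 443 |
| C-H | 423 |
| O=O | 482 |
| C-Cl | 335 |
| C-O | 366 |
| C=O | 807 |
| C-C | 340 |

Reaction B, by 429 kJ

Reaction A:
  Bonds broken (reactants):
    C-C: 2 × 340 = 680
    C-H: 8 × 423 = 3384
    C=C: 1 × 634 = 634
    H-Cl: 1 × 443 = 443
    Σ(broken) = 5141 kJ
  Bonds formed (products):
    C-C: 3 × 340 = 1020
    C-Cl: 1 × 335 = 335
    C-H: 9 × 423 = 3807
    Σ(formed) = 5162 kJ
  ΔH_A = 5141 − 5162 = −21 kJ
Reaction B:
  Bonds broken (reactants):
    C-C: 2 × 340 = 680
    C-H: 10 × 423 = 4230
    C-O: 2 × 366 = 732
    O-H: 2 × 448 = 896
    O=O: 1 × 482 = 482
    Σ(broken) = 7020 kJ
  Bonds formed (products):
    C-C: 2 × 340 = 680
    C-H: 8 × 423 = 3384
    C=O: 2 × 807 = 1614
    O-H: 4 × 448 = 1792
    Σ(formed) = 7470 kJ
  ΔH_B = 7020 − 7470 = −450 kJ
ΔH_A − ΔH_B = +429 kJ, so reaction B has the more negative ΔH; |ΔH_A − ΔH_B| = 429 kJ.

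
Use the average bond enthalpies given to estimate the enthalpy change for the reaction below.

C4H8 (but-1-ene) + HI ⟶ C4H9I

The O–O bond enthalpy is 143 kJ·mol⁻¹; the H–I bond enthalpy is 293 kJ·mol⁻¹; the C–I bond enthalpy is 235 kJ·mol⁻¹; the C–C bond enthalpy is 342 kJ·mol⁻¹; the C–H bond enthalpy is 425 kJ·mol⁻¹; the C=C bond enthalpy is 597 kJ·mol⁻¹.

ΔH ≈ −112 kJ

Bonds broken (reactants):
  C–C: 2 × 342 = 684
  C–H: 8 × 425 = 3400
  C=C: 1 × 597 = 597
  H–I: 1 × 293 = 293
  Σ(broken) = 4974 kJ
Bonds formed (products):
  C–C: 3 × 342 = 1026
  C–H: 9 × 425 = 3825
  C–I: 1 × 235 = 235
  Σ(formed) = 5086 kJ
ΔH = Σ(broken) − Σ(formed) = 4974 − 5086 = −112 kJ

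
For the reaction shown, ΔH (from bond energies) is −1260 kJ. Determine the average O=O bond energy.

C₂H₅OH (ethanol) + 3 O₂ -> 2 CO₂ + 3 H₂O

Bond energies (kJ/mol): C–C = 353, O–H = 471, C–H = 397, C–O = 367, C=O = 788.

D(O=O) ≈ 514 kJ/mol

Let D be the O=O bond energy.
Σ(broken) = 1×353 + 5×397 + 1×367 + 1×471 + 3×D = 3176 + 3D
Σ(formed) = 4×788 + 6×471 = 5978
ΔH = Σ(broken) − Σ(formed) = (3176 + 3D) − (5978) = −2802 + 3D
Setting this equal to −1260 kJ gives 3D = 1542, so D = 514 kJ/mol.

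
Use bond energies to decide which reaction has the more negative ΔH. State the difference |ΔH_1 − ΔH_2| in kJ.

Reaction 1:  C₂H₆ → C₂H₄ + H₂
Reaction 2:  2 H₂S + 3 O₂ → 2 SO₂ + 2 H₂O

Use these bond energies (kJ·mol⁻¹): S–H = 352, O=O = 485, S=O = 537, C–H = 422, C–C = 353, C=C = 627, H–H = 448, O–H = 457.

Reaction 1:
  Bonds broken (reactants):
    C–C: 1 × 353 = 353
    C–H: 6 × 422 = 2532
    Σ(broken) = 2885 kJ
  Bonds formed (products):
    C–H: 4 × 422 = 1688
    C=C: 1 × 627 = 627
    H–H: 1 × 448 = 448
    Σ(formed) = 2763 kJ
  ΔH_1 = 2885 − 2763 = +122 kJ
Reaction 2:
  Bonds broken (reactants):
    O=O: 3 × 485 = 1455
    S–H: 4 × 352 = 1408
    Σ(broken) = 2863 kJ
  Bonds formed (products):
    O–H: 4 × 457 = 1828
    S=O: 4 × 537 = 2148
    Σ(formed) = 3976 kJ
  ΔH_2 = 2863 − 3976 = −1113 kJ
ΔH_1 − ΔH_2 = +1235 kJ, so reaction 2 has the more negative ΔH; |ΔH_1 − ΔH_2| = 1235 kJ.

Reaction 2, by 1235 kJ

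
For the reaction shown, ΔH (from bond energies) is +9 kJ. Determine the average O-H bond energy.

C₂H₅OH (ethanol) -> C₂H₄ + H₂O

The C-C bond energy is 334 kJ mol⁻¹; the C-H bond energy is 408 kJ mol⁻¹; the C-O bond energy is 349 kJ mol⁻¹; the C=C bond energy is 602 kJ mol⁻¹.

Let D be the O-H bond energy.
Σ(broken) = 1×334 + 5×408 + 1×349 + 1×D = 2723 + D
Σ(formed) = 4×408 + 1×602 + 2×D = 2234 + 2D
ΔH = Σ(broken) − Σ(formed) = (2723 + D) − (2234 + 2D) = +489 − D
Setting this equal to +9 kJ gives D = 480 kJ/mol.

D(O-H) ≈ 480 kJ/mol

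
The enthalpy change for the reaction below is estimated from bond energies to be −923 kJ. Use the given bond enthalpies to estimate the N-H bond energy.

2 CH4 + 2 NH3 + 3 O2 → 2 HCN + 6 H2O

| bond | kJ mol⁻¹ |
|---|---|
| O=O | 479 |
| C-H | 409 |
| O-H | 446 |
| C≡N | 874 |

Let D be the N-H bond energy.
Σ(broken) = 8×409 + 6×D + 3×479 = 4709 + 6D
Σ(formed) = 2×874 + 2×409 + 12×446 = 7918
ΔH = Σ(broken) − Σ(formed) = (4709 + 6D) − (7918) = −3209 + 6D
Setting this equal to −923 kJ gives 6D = 2286, so D = 381 kJ/mol.

D(N-H) ≈ 381 kJ/mol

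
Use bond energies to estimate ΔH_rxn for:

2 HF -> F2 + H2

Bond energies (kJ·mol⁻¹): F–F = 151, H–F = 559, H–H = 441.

ΔH ≈ +526 kJ

Bonds broken (reactants):
  H–F: 2 × 559 = 1118
  Σ(broken) = 1118 kJ
Bonds formed (products):
  F–F: 1 × 151 = 151
  H–H: 1 × 441 = 441
  Σ(formed) = 592 kJ
ΔH = Σ(broken) − Σ(formed) = 1118 − 592 = +526 kJ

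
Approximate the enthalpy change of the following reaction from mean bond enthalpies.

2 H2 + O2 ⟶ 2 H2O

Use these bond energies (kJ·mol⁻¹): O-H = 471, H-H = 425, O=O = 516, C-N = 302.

Bonds broken (reactants):
  H-H: 2 × 425 = 850
  O=O: 1 × 516 = 516
  Σ(broken) = 1366 kJ
Bonds formed (products):
  O-H: 4 × 471 = 1884
  Σ(formed) = 1884 kJ
ΔH = Σ(broken) − Σ(formed) = 1366 − 1884 = −518 kJ

ΔH ≈ −518 kJ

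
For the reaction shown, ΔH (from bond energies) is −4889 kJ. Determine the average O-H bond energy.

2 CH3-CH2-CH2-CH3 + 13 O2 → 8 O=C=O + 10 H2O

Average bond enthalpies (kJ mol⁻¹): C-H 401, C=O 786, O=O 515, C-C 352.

D(O-H) ≈ 457 kJ/mol

Let D be the O-H bond energy.
Σ(broken) = 6×352 + 20×401 + 13×515 = 16827
Σ(formed) = 16×786 + 20×D = 12576 + 20D
ΔH = Σ(broken) − Σ(formed) = (16827) − (12576 + 20D) = +4251 − 20D
Setting this equal to −4889 kJ gives 20D = 9140, so D = 457 kJ/mol.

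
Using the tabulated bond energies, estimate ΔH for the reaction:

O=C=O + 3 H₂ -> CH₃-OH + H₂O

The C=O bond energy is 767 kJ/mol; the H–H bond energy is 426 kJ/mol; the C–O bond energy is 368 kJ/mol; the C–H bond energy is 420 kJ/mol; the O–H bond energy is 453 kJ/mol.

Bonds broken (reactants):
  C=O: 2 × 767 = 1534
  H–H: 3 × 426 = 1278
  Σ(broken) = 2812 kJ
Bonds formed (products):
  C–H: 3 × 420 = 1260
  C–O: 1 × 368 = 368
  O–H: 3 × 453 = 1359
  Σ(formed) = 2987 kJ
ΔH = Σ(broken) − Σ(formed) = 2812 − 2987 = −175 kJ

ΔH ≈ −175 kJ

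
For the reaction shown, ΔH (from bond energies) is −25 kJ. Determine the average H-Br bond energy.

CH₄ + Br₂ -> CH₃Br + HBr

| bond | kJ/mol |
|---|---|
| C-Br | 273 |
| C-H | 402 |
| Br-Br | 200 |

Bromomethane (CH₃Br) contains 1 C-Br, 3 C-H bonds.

Let D be the H-Br bond energy.
Σ(broken) = 1×200 + 4×402 = 1808
Σ(formed) = 1×273 + 3×402 + 1×D = 1479 + D
ΔH = Σ(broken) − Σ(formed) = (1808) − (1479 + D) = +329 − D
Setting this equal to −25 kJ gives D = 354 kJ/mol.

D(H-Br) ≈ 354 kJ/mol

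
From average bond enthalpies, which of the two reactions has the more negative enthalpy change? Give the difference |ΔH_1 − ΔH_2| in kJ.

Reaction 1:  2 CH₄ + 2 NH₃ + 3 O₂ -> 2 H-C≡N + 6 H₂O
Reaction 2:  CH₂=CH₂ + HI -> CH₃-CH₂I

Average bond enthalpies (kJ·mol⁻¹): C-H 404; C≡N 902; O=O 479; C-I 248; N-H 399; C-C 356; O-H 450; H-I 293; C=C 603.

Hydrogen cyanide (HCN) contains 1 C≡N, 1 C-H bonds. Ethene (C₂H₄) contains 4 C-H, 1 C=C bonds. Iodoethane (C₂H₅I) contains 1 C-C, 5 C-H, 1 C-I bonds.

Reaction 1, by 837 kJ

Reaction 1:
  Bonds broken (reactants):
    C-H: 8 × 404 = 3232
    N-H: 6 × 399 = 2394
    O=O: 3 × 479 = 1437
    Σ(broken) = 7063 kJ
  Bonds formed (products):
    C≡N: 2 × 902 = 1804
    C-H: 2 × 404 = 808
    O-H: 12 × 450 = 5400
    Σ(formed) = 8012 kJ
  ΔH_1 = 7063 − 8012 = −949 kJ
Reaction 2:
  Bonds broken (reactants):
    C-H: 4 × 404 = 1616
    C=C: 1 × 603 = 603
    H-I: 1 × 293 = 293
    Σ(broken) = 2512 kJ
  Bonds formed (products):
    C-C: 1 × 356 = 356
    C-H: 5 × 404 = 2020
    C-I: 1 × 248 = 248
    Σ(formed) = 2624 kJ
  ΔH_2 = 2512 − 2624 = −112 kJ
ΔH_1 − ΔH_2 = −837 kJ, so reaction 1 has the more negative ΔH; |ΔH_1 − ΔH_2| = 837 kJ.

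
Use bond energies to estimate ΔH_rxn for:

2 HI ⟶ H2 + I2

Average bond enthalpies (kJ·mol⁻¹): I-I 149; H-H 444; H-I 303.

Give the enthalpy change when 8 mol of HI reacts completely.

ΔH = +52 kJ

Bonds broken (reactants):
  H-I: 2 × 303 = 606
  Σ(broken) = 606 kJ
Bonds formed (products):
  H-H: 1 × 444 = 444
  I-I: 1 × 149 = 149
  Σ(formed) = 593 kJ
ΔH = Σ(broken) − Σ(formed) = 606 − 593 = +13 kJ
For 4× the reaction as written: 4 × (+13) = +52 kJ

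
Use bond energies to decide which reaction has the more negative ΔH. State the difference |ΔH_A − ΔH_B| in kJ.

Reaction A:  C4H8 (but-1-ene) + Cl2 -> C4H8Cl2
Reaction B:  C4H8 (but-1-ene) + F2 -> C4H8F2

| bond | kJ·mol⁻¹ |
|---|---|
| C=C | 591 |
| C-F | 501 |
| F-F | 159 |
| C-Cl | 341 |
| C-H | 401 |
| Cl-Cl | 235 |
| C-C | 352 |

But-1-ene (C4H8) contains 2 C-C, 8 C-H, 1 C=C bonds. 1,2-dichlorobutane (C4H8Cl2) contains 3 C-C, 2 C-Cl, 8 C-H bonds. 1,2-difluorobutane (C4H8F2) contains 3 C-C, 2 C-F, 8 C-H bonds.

Reaction B, by 396 kJ

Reaction A:
  Bonds broken (reactants):
    C-C: 2 × 352 = 704
    C-H: 8 × 401 = 3208
    C=C: 1 × 591 = 591
    Cl-Cl: 1 × 235 = 235
    Σ(broken) = 4738 kJ
  Bonds formed (products):
    C-C: 3 × 352 = 1056
    C-Cl: 2 × 341 = 682
    C-H: 8 × 401 = 3208
    Σ(formed) = 4946 kJ
  ΔH_A = 4738 − 4946 = −208 kJ
Reaction B:
  Bonds broken (reactants):
    C-C: 2 × 352 = 704
    C-H: 8 × 401 = 3208
    C=C: 1 × 591 = 591
    F-F: 1 × 159 = 159
    Σ(broken) = 4662 kJ
  Bonds formed (products):
    C-C: 3 × 352 = 1056
    C-F: 2 × 501 = 1002
    C-H: 8 × 401 = 3208
    Σ(formed) = 5266 kJ
  ΔH_B = 4662 − 5266 = −604 kJ
ΔH_A − ΔH_B = +396 kJ, so reaction B has the more negative ΔH; |ΔH_A − ΔH_B| = 396 kJ.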